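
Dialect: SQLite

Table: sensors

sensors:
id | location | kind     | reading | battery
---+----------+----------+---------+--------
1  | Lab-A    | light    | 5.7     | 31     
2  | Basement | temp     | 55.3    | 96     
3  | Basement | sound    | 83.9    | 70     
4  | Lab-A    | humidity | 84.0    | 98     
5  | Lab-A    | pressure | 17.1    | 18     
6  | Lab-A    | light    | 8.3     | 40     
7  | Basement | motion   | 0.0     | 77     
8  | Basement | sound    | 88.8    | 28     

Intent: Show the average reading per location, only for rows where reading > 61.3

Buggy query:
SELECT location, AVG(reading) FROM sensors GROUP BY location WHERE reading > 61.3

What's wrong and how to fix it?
Bug: Row-level WHERE must come before GROUP BY in the clause order

Fix: Move the WHERE clause before GROUP BY

Corrected query:
SELECT location, AVG(reading) FROM sensors WHERE reading > 61.3 GROUP BY location

Result:
location | AVG(reading)
---------+-------------
Basement | 86.35       
Lab-A    | 84          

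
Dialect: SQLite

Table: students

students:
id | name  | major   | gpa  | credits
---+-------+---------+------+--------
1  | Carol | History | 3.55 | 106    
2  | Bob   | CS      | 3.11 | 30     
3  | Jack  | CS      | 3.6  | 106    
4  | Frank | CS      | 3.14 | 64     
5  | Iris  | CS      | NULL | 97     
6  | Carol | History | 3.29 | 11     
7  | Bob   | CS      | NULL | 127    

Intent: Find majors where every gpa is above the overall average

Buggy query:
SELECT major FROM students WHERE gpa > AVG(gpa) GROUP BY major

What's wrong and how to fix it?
Bug: AVG() is an aggregate; it can't sit directly in WHERE

Fix: Compute the overall average in a scalar subquery and compare each group's MIN against it in HAVING

Corrected query:
SELECT major FROM students GROUP BY major HAVING MIN(gpa) > (SELECT AVG(gpa) FROM students)

Result:
(no rows)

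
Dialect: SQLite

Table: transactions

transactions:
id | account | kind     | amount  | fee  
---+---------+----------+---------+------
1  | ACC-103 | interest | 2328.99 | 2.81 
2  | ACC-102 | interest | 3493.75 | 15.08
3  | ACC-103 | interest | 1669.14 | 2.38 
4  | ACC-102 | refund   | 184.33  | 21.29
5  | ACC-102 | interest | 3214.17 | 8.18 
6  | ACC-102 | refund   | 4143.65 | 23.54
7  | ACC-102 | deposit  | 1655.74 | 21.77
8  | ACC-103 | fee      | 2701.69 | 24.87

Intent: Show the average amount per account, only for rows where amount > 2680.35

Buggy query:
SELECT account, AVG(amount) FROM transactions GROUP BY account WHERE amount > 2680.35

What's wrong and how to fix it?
Bug: Row-level WHERE must come before GROUP BY in the clause order

Fix: Move the WHERE clause before GROUP BY

Corrected query:
SELECT account, AVG(amount) FROM transactions WHERE amount > 2680.35 GROUP BY account

Result:
account | AVG(amount)
--------+------------
ACC-102 | 3617.19    
ACC-103 | 2701.69    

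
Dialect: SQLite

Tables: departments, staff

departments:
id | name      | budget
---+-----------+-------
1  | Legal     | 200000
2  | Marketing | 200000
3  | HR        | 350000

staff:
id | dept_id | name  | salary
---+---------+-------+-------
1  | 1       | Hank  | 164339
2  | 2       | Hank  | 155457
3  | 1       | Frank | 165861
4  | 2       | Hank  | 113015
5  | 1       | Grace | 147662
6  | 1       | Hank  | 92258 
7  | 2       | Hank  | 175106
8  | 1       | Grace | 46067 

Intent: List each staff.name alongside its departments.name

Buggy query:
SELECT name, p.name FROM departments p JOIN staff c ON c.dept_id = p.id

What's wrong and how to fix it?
Bug: Both tables have a 'name' column; the unqualified reference is ambiguous

Fix: Qualify the column with its table alias (c.name)

Corrected query:
SELECT c.name, p.name FROM departments p JOIN staff c ON c.dept_id = p.id

Result:
name  | name     
------+----------
Hank  | Legal    
Hank  | Marketing
Frank | Legal    
Hank  | Marketing
Grace | Legal    
Hank  | Legal    
Hank  | Marketing
Grace | Legal    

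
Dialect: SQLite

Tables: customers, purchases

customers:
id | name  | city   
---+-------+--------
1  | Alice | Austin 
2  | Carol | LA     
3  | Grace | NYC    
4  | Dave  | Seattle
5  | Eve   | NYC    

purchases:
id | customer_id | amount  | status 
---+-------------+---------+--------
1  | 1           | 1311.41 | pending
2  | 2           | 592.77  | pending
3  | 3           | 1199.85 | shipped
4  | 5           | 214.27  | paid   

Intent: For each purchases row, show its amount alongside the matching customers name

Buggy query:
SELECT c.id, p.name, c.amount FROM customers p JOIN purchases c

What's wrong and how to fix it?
Bug: JOIN with no ON clause produces a cartesian product; every purchases row pairs with every customers row

Fix: Add ON c.customer_id = p.id to the JOIN

Corrected query:
SELECT c.id, p.name, c.amount FROM customers p JOIN purchases c ON c.customer_id = p.id

Result:
id | name  | amount 
---+-------+--------
1  | Alice | 1311.41
2  | Carol | 592.77 
3  | Grace | 1199.85
4  | Eve   | 214.27 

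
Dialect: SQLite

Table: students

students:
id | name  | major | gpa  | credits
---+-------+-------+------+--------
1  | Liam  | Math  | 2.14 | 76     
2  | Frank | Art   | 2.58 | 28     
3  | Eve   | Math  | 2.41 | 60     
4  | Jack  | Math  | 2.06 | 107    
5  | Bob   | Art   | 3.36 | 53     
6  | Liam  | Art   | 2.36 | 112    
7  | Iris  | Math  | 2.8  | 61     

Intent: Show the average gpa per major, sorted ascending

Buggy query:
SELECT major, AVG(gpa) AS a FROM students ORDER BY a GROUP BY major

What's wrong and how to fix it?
Bug: ORDER BY appears before GROUP BY; SQL clause order requires GROUP BY first

Fix: Reorder: SELECT … FROM … GROUP BY … ORDER BY …

Corrected query:
SELECT major, AVG(gpa) AS a FROM students GROUP BY major ORDER BY a

Result:
major | a       
------+---------
Math  | 2.3525  
Art   | 2.766667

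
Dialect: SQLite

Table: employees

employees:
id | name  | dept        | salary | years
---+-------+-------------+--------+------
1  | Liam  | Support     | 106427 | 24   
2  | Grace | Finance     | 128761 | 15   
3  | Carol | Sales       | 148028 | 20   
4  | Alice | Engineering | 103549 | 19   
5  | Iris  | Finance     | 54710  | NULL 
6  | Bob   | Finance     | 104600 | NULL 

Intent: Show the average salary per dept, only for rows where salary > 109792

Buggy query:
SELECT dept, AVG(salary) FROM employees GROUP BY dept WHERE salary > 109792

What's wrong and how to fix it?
Bug: WHERE cannot follow GROUP BY

Fix: Place WHERE between FROM and GROUP BY

Corrected query:
SELECT dept, AVG(salary) FROM employees WHERE salary > 109792 GROUP BY dept

Result:
dept    | AVG(salary)
--------+------------
Finance | 128761     
Sales   | 148028     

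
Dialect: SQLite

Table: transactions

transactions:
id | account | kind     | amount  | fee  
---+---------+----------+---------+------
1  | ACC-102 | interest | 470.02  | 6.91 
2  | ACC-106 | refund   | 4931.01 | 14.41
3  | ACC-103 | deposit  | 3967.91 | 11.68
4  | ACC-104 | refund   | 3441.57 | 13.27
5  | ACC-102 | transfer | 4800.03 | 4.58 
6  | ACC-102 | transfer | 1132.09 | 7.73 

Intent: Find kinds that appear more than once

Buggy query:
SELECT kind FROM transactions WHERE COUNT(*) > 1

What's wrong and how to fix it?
Bug: COUNT(*) is an aggregate and cannot be used in WHERE

Fix: Group first, then use HAVING for the count condition

Corrected query:
SELECT kind FROM transactions GROUP BY kind HAVING COUNT(*) > 1

Result:
kind    
--------
refund  
transfer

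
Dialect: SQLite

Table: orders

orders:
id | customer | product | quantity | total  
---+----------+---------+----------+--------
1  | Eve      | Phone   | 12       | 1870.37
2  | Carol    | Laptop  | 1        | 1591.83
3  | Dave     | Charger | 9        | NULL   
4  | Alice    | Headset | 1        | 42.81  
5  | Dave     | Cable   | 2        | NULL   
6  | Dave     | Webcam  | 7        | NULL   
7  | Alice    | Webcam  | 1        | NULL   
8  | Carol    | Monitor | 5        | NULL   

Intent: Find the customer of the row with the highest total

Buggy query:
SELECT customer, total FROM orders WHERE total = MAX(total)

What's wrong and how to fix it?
Bug: WHERE is evaluated per row; an aggregate over the whole table isn't defined there

Fix: Use a subquery: WHERE total = (SELECT MAX(total) FROM orders)

Corrected query:
SELECT customer, total FROM orders WHERE total = (SELECT MAX(total) FROM orders)

Result:
customer | total  
---------+--------
Eve      | 1870.37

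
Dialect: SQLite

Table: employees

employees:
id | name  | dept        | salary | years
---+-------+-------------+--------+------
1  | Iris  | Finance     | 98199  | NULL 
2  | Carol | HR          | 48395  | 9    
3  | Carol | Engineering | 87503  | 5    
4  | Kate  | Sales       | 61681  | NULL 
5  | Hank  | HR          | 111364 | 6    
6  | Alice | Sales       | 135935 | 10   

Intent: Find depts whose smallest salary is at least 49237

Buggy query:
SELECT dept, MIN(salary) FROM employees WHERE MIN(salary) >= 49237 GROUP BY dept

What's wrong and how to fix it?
Bug: Aggregates like MIN are computed per group after WHERE runs

Fix: Use HAVING for the per-group MIN condition

Corrected query:
SELECT dept, MIN(salary) FROM employees GROUP BY dept HAVING MIN(salary) >= 49237

Result:
dept        | MIN(salary)
------------+------------
Engineering | 87503      
Finance     | 98199      
Sales       | 61681      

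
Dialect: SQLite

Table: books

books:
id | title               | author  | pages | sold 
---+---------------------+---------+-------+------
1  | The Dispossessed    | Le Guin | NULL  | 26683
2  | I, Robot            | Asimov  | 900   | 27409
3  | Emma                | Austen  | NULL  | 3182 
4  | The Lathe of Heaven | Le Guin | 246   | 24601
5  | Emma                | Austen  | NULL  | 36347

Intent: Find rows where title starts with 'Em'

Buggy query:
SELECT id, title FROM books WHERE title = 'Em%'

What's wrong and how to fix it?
Bug: Wildcards only work with LIKE; '=' treats '%' as a literal character

Fix: Replace '=' with LIKE so 'Em%' is treated as a pattern

Corrected query:
SELECT id, title FROM books WHERE title LIKE 'Em%'

Result:
id | title
---+------
3  | Emma 
5  | Emma 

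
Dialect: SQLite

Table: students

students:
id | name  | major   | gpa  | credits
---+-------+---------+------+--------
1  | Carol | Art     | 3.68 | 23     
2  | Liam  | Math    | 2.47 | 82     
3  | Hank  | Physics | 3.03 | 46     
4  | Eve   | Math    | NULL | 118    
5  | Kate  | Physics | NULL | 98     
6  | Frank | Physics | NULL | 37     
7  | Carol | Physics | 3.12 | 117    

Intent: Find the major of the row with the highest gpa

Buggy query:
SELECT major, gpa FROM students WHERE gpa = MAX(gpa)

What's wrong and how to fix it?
Bug: WHERE is evaluated per row; an aggregate over the whole table isn't defined there

Fix: Wrap MAX in a scalar subquery so WHERE compares against a single value

Corrected query:
SELECT major, gpa FROM students WHERE gpa = (SELECT MAX(gpa) FROM students)

Result:
major | gpa 
------+-----
Art   | 3.68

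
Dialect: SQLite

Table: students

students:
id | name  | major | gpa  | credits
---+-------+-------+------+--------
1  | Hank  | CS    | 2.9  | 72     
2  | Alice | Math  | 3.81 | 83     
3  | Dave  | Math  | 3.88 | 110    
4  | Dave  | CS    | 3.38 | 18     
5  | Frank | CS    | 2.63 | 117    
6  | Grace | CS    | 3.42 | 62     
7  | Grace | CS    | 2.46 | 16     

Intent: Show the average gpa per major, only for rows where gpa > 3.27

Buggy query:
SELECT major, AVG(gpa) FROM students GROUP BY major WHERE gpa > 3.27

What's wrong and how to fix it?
Bug: WHERE cannot follow GROUP BY

Fix: Move the WHERE clause before GROUP BY

Corrected query:
SELECT major, AVG(gpa) FROM students WHERE gpa > 3.27 GROUP BY major

Result:
major | AVG(gpa)
------+---------
CS    | 3.4     
Math  | 3.845   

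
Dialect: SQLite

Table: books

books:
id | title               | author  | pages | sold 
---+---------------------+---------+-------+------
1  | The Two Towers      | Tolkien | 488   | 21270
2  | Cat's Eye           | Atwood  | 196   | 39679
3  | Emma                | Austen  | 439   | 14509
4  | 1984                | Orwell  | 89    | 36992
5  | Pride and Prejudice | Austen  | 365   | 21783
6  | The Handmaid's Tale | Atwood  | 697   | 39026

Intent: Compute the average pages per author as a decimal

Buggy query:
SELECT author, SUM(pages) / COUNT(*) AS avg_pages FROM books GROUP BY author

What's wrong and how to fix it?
Bug: Both operands are integers, so '/' performs integer division and truncates

Fix: Multiply by 1.0 (or CAST to REAL) to force floating-point division

Corrected query:
SELECT author, SUM(pages) * 1.0 / COUNT(*) AS avg_pages FROM books GROUP BY author

Result:
author  | avg_pages
--------+----------
Atwood  | 446.5    
Austen  | 402      
Orwell  | 89       
Tolkien | 488      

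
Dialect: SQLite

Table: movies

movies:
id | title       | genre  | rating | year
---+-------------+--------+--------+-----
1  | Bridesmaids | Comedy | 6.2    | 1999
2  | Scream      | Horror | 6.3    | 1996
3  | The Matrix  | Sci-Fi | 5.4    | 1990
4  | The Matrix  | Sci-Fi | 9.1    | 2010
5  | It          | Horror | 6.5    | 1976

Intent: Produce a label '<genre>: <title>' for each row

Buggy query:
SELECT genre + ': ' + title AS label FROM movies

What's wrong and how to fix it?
Bug: SQLite uses || for string concatenation; + coerces text to numbers (yielding 0)

Fix: Use the || operator for string concatenation

Corrected query:
SELECT genre || ': ' || title AS label FROM movies

Result:
label              
-------------------
Comedy: Bridesmaids
Horror: Scream     
Sci-Fi: The Matrix 
Sci-Fi: The Matrix 
Horror: It         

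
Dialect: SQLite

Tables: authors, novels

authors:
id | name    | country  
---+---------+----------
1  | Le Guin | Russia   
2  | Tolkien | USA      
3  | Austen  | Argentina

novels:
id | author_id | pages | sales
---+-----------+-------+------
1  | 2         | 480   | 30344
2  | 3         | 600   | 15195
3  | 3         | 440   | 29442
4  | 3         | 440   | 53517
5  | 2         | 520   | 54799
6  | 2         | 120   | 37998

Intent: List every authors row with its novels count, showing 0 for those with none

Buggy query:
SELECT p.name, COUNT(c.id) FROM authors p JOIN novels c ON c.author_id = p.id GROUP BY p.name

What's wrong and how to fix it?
Bug: An inner join excludes parents with zero children

Fix: Switch to LEFT JOIN to retain unmatched parent rows

Corrected query:
SELECT p.name, COUNT(c.id) FROM authors p LEFT JOIN novels c ON c.author_id = p.id GROUP BY p.name

Result:
name    | COUNT(c.id)
--------+------------
Austen  | 3          
Le Guin | 0          
Tolkien | 3          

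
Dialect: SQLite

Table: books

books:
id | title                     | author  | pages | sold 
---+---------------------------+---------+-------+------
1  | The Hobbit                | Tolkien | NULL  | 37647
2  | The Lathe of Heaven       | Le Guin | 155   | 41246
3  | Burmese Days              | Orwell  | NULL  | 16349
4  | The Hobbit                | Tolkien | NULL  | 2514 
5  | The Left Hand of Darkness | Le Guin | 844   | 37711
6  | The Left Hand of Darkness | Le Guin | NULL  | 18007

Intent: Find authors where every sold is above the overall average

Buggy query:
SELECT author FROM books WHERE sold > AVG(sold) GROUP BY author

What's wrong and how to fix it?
Bug: WHERE evaluates per row before aggregation, so AVG() is unavailable

Fix: Compute the overall average in a scalar subquery and compare each group's MIN against it in HAVING

Corrected query:
SELECT author FROM books GROUP BY author HAVING MIN(sold) > (SELECT AVG(sold) FROM books)

Result:
(no rows)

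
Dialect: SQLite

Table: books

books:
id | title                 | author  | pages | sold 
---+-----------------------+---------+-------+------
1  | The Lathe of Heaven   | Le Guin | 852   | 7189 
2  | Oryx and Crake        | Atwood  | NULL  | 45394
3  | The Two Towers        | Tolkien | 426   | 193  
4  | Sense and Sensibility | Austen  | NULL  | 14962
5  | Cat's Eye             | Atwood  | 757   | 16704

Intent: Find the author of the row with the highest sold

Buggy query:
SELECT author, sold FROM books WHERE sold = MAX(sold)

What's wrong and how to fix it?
Bug: WHERE is evaluated per row; an aggregate over the whole table isn't defined there

Fix: Use a subquery: WHERE sold = (SELECT MAX(sold) FROM books)

Corrected query:
SELECT author, sold FROM books WHERE sold = (SELECT MAX(sold) FROM books)

Result:
author | sold 
-------+------
Atwood | 45394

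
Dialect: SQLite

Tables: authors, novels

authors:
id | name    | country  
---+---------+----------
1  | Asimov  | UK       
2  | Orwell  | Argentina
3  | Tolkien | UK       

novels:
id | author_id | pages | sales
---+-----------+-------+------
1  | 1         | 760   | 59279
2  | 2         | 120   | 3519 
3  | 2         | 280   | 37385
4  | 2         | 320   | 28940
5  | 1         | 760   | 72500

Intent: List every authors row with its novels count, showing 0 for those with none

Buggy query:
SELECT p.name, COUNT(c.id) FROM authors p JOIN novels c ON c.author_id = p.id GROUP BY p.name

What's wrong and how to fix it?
Bug: INNER JOIN drops authors rows that have no matching novels rows

Fix: Switch to LEFT JOIN to retain unmatched parent rows

Corrected query:
SELECT p.name, COUNT(c.id) FROM authors p LEFT JOIN novels c ON c.author_id = p.id GROUP BY p.name

Result:
name    | COUNT(c.id)
--------+------------
Asimov  | 2          
Orwell  | 3          
Tolkien | 0          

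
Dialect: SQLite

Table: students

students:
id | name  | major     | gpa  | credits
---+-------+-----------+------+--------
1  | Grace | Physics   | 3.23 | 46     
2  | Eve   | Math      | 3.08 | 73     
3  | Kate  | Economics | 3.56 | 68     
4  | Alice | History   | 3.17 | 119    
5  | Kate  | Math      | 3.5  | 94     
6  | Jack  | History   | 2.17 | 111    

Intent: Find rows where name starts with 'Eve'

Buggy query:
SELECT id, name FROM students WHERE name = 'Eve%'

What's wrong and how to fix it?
Bug: Wildcards only work with LIKE; '=' treats '%' as a literal character

Fix: Use LIKE for wildcard pattern matching

Corrected query:
SELECT id, name FROM students WHERE name LIKE 'Eve%'

Result:
id | name
---+-----
2  | Eve 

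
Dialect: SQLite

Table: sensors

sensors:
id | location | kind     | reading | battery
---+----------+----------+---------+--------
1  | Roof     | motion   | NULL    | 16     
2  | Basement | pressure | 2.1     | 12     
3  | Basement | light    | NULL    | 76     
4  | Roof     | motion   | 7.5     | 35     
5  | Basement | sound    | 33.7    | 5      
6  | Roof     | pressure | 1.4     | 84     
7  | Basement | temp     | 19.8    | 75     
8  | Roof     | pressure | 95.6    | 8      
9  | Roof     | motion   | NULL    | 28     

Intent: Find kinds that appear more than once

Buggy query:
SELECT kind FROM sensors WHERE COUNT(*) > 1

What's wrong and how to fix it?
Bug: COUNT(*) is an aggregate and cannot be used in WHERE

Fix: GROUP BY kind, then filter groups with HAVING COUNT(*) > 1

Corrected query:
SELECT kind FROM sensors GROUP BY kind HAVING COUNT(*) > 1

Result:
kind    
--------
motion  
pressure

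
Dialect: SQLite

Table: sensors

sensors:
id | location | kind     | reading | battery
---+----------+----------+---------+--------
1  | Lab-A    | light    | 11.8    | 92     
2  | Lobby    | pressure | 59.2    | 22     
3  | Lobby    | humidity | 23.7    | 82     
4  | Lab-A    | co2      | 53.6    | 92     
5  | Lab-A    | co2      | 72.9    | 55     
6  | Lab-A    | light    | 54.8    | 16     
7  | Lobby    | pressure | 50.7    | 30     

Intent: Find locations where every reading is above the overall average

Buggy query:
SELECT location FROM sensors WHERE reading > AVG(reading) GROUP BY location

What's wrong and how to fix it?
Bug: AVG() is an aggregate; it can't sit directly in WHERE

Fix: Compute the overall average in a scalar subquery and compare each group's MIN against it in HAVING

Corrected query:
SELECT location FROM sensors GROUP BY location HAVING MIN(reading) > (SELECT AVG(reading) FROM sensors)

Result:
(no rows)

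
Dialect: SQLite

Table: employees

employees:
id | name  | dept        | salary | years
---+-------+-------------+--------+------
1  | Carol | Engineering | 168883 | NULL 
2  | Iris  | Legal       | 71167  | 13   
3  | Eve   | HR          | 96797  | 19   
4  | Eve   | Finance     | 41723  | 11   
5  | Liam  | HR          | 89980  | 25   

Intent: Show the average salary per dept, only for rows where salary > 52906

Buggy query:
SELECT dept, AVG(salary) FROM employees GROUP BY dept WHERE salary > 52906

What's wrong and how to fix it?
Bug: Row-level WHERE must come before GROUP BY in the clause order

Fix: Place WHERE between FROM and GROUP BY

Corrected query:
SELECT dept, AVG(salary) FROM employees WHERE salary > 52906 GROUP BY dept

Result:
dept        | AVG(salary)
------------+------------
Engineering | 168883     
HR          | 93388.5    
Legal       | 71167      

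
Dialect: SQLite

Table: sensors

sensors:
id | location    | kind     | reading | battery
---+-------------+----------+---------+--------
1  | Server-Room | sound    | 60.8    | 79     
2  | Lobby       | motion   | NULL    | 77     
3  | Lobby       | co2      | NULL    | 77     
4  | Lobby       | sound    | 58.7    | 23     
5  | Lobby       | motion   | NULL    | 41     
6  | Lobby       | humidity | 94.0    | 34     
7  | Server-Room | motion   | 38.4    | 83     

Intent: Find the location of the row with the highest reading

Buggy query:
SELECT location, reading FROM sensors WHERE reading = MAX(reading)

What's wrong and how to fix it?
Bug: MAX(reading) is an aggregate and cannot be used directly in WHERE

Fix: Use a subquery: WHERE reading = (SELECT MAX(reading) FROM sensors)

Corrected query:
SELECT location, reading FROM sensors WHERE reading = (SELECT MAX(reading) FROM sensors)

Result:
location | reading
---------+--------
Lobby    | 94     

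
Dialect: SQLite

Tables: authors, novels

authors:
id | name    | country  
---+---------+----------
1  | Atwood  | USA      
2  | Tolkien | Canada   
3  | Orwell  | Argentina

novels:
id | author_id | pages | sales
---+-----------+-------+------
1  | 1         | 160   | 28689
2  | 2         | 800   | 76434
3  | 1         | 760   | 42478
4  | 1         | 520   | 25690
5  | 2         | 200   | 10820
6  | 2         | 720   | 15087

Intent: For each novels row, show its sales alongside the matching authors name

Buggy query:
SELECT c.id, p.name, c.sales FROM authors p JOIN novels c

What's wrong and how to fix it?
Bug: JOIN with no ON clause produces a cartesian product; every novels row pairs with every authors row

Fix: Specify the join condition linking the foreign key to the parent id

Corrected query:
SELECT c.id, p.name, c.sales FROM authors p JOIN novels c ON c.author_id = p.id

Result:
id | name    | sales
---+---------+------
1  | Atwood  | 28689
2  | Tolkien | 76434
3  | Atwood  | 42478
4  | Atwood  | 25690
5  | Tolkien | 10820
6  | Tolkien | 15087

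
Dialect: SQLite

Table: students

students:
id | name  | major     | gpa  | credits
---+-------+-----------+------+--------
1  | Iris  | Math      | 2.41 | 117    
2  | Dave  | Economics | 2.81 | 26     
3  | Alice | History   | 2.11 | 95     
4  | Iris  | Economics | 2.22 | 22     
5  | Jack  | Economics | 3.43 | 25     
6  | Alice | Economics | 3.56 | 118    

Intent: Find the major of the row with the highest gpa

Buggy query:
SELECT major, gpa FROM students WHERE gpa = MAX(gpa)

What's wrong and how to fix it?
Bug: WHERE is evaluated per row; an aggregate over the whole table isn't defined there

Fix: Use a subquery: WHERE gpa = (SELECT MAX(gpa) FROM students)

Corrected query:
SELECT major, gpa FROM students WHERE gpa = (SELECT MAX(gpa) FROM students)

Result:
major     | gpa 
----------+-----
Economics | 3.56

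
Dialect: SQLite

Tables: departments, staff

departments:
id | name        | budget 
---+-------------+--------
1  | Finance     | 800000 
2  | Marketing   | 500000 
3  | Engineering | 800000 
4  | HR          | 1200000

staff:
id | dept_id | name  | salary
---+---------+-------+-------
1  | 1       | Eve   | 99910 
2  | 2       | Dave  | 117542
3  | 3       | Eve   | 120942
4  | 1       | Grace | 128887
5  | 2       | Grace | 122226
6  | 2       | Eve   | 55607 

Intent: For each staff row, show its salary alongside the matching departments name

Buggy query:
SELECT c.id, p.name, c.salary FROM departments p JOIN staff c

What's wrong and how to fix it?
Bug: Missing join condition: each staff row is matched to all departments rows instead of just its own

Fix: Specify the join condition linking the foreign key to the parent id

Corrected query:
SELECT c.id, p.name, c.salary FROM departments p JOIN staff c ON c.dept_id = p.id

Result:
id | name        | salary
---+-------------+-------
1  | Finance     | 99910 
2  | Marketing   | 117542
3  | Engineering | 120942
4  | Finance     | 128887
5  | Marketing   | 122226
6  | Marketing   | 55607 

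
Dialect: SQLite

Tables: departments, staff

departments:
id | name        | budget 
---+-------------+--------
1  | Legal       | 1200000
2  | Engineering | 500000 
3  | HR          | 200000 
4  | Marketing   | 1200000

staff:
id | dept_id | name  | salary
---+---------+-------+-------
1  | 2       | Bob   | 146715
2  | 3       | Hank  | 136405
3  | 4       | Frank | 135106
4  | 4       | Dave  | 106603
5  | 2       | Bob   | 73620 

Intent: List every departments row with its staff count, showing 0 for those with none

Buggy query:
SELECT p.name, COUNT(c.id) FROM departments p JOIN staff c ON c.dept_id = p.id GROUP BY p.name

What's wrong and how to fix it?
Bug: An inner join excludes parents with zero children

Fix: Switch to LEFT JOIN to retain unmatched parent rows

Corrected query:
SELECT p.name, COUNT(c.id) FROM departments p LEFT JOIN staff c ON c.dept_id = p.id GROUP BY p.name

Result:
name        | COUNT(c.id)
------------+------------
Engineering | 2          
HR          | 1          
Legal       | 0          
Marketing   | 2          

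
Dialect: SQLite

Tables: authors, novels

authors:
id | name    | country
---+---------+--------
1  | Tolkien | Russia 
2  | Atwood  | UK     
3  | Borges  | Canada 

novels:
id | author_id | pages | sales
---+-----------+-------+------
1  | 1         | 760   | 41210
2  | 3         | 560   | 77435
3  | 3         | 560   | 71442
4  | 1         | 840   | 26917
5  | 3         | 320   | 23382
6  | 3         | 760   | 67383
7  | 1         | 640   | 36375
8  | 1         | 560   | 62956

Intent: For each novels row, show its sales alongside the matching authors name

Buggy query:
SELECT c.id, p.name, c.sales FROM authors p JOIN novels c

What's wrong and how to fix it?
Bug: JOIN with no ON clause produces a cartesian product; every novels row pairs with every authors row

Fix: Specify the join condition linking the foreign key to the parent id

Corrected query:
SELECT c.id, p.name, c.sales FROM authors p JOIN novels c ON c.author_id = p.id

Result:
id | name    | sales
---+---------+------
1  | Tolkien | 41210
2  | Borges  | 77435
3  | Borges  | 71442
4  | Tolkien | 26917
5  | Borges  | 23382
6  | Borges  | 67383
7  | Tolkien | 36375
8  | Tolkien | 62956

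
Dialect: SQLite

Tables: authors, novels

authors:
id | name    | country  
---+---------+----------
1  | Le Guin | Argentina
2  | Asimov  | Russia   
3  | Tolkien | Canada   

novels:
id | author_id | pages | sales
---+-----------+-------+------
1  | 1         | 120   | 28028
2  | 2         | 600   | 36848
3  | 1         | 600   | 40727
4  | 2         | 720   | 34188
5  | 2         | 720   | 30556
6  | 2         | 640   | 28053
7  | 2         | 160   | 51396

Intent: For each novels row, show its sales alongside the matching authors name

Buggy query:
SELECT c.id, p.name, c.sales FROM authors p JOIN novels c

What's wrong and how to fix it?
Bug: JOIN with no ON clause produces a cartesian product; every novels row pairs with every authors row

Fix: Specify the join condition linking the foreign key to the parent id

Corrected query:
SELECT c.id, p.name, c.sales FROM authors p JOIN novels c ON c.author_id = p.id

Result:
id | name    | sales
---+---------+------
1  | Le Guin | 28028
2  | Asimov  | 36848
3  | Le Guin | 40727
4  | Asimov  | 34188
5  | Asimov  | 30556
6  | Asimov  | 28053
7  | Asimov  | 51396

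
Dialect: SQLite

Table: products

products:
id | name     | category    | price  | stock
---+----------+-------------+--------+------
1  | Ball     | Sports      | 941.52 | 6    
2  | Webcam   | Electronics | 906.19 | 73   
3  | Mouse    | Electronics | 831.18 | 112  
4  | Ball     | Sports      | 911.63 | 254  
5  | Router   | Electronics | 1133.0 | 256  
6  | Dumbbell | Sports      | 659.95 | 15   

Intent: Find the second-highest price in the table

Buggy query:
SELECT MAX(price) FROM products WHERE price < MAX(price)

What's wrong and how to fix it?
Bug: The inner MAX is an aggregate inside WHERE, which is not allowed

Fix: Put the inner MAX in a scalar subquery

Corrected query:
SELECT MAX(price) FROM products WHERE price < (SELECT MAX(price) FROM products)

Result:
MAX(price)
----------
941.52    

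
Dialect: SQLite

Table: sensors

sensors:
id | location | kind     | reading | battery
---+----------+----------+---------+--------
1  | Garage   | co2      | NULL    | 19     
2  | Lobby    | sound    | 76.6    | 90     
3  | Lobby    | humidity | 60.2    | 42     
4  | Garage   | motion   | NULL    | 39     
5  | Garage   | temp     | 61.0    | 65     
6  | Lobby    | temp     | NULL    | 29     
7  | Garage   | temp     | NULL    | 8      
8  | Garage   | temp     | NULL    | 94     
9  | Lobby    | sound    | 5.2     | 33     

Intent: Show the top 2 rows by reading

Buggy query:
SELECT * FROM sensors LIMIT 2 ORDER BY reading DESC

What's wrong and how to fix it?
Bug: LIMIT must come after ORDER BY

Fix: Sort with ORDER BY, then apply LIMIT

Corrected query:
SELECT * FROM sensors ORDER BY reading DESC LIMIT 2

Result:
id | location | kind  | reading | battery
---+----------+-------+---------+--------
2  | Lobby    | sound | 76.6    | 90     
5  | Garage   | temp  | 61      | 65     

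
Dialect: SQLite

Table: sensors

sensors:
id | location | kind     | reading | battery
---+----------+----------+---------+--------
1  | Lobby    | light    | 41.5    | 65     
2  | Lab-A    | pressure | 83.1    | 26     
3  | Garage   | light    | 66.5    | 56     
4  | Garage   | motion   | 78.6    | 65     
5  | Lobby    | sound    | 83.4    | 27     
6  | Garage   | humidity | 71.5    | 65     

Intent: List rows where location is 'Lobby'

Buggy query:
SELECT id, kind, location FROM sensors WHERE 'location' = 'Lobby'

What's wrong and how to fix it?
Bug: 'location' in single quotes is a string literal, not the column; the comparison is literal-vs-literal and never true

Fix: Reference the column as location without single quotes

Corrected query:
SELECT id, kind, location FROM sensors WHERE location = 'Lobby'

Result:
id | kind  | location
---+-------+---------
1  | light | Lobby   
5  | sound | Lobby   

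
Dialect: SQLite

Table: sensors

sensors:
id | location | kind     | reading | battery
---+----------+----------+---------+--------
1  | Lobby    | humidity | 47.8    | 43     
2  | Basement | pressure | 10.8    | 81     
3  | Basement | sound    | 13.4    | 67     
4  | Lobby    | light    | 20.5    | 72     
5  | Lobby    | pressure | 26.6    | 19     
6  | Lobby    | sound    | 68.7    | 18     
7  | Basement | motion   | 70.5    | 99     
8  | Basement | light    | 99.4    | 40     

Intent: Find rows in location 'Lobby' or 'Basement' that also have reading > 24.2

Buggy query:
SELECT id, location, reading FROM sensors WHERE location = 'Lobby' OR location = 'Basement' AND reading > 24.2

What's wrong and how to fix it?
Bug: Without parentheses, AND is evaluated before OR, so the reading filter only applies to the 'Basement' branch

Fix: Add parentheses around the OR so the AND applies to both alternatives

Corrected query:
SELECT id, location, reading FROM sensors WHERE (location = 'Lobby' OR location = 'Basement') AND reading > 24.2

Result:
id | location | reading
---+----------+--------
1  | Lobby    | 47.8   
5  | Lobby    | 26.6   
6  | Lobby    | 68.7   
7  | Basement | 70.5   
8  | Basement | 99.4   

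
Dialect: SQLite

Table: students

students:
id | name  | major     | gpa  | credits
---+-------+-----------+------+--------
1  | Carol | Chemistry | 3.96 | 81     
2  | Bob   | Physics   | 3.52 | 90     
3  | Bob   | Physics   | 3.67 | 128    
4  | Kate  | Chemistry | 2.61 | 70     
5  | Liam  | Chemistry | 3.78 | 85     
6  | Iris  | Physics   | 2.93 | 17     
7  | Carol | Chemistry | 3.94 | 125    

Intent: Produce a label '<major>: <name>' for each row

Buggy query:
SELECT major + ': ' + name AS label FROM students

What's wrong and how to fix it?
Bug: '+' is numeric addition; on text columns SQLite converts them to 0 instead of concatenating

Fix: Replace + with || to concatenate text

Corrected query:
SELECT major || ': ' || name AS label FROM students

Result:
label           
----------------
Chemistry: Carol
Physics: Bob    
Physics: Bob    
Chemistry: Kate 
Chemistry: Liam 
Physics: Iris   
Chemistry: Carol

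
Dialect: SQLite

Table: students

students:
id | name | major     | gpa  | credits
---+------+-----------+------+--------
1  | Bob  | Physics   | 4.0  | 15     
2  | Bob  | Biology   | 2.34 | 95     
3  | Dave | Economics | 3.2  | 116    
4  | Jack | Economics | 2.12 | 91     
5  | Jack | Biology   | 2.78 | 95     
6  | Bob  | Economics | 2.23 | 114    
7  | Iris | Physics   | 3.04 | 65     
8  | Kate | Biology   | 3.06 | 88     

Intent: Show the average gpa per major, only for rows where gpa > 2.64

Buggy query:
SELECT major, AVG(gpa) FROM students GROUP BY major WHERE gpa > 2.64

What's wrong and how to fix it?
Bug: Row-level WHERE must come before GROUP BY in the clause order

Fix: Place WHERE between FROM and GROUP BY

Corrected query:
SELECT major, AVG(gpa) FROM students WHERE gpa > 2.64 GROUP BY major

Result:
major     | AVG(gpa)
----------+---------
Biology   | 2.92    
Economics | 3.2     
Physics   | 3.52    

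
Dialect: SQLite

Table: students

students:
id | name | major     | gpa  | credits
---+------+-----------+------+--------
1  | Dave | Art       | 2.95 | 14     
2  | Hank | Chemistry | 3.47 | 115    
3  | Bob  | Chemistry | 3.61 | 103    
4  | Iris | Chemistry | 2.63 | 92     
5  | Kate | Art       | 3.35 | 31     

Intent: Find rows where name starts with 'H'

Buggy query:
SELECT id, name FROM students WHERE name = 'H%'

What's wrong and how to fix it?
Bug: Wildcards only work with LIKE; '=' treats '%' as a literal character

Fix: Use LIKE for wildcard pattern matching

Corrected query:
SELECT id, name FROM students WHERE name LIKE 'H%'

Result:
id | name
---+-----
2  | Hank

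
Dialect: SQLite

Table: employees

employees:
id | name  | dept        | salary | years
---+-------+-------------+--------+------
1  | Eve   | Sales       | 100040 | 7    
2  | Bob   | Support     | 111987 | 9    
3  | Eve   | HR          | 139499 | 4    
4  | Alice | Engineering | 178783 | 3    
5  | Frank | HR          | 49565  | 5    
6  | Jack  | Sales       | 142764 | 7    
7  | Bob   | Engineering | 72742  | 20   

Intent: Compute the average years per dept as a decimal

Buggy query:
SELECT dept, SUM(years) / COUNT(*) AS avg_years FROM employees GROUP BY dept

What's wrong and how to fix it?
Bug: Both operands are integers, so '/' performs integer division and truncates

Fix: Multiply by 1.0 (or CAST to REAL) to force floating-point division

Corrected query:
SELECT dept, SUM(years) * 1.0 / COUNT(*) AS avg_years FROM employees GROUP BY dept

Result:
dept        | avg_years
------------+----------
Engineering | 11.5     
HR          | 4.5      
Sales       | 7        
Support     | 9        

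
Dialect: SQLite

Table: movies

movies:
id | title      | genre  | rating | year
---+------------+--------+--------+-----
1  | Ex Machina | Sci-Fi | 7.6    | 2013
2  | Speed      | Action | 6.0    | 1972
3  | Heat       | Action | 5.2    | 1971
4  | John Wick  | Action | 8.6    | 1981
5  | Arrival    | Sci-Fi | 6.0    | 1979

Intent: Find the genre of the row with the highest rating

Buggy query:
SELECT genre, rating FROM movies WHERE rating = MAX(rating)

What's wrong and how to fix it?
Bug: MAX(rating) is an aggregate and cannot be used directly in WHERE

Fix: Wrap MAX in a scalar subquery so WHERE compares against a single value

Corrected query:
SELECT genre, rating FROM movies WHERE rating = (SELECT MAX(rating) FROM movies)

Result:
genre  | rating
-------+-------
Action | 8.6   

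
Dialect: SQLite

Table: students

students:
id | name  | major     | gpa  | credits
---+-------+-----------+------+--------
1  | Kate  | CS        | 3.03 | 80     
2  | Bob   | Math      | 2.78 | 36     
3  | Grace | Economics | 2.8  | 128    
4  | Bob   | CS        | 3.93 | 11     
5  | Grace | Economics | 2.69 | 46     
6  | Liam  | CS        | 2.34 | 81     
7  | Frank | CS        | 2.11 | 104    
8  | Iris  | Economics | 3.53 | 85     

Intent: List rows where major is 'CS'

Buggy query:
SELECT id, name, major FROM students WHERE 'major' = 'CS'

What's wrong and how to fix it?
Bug: 'major' in single quotes is a string literal, not the column; the comparison is literal-vs-literal and never true

Fix: Remove the quotes around the column name (or use double quotes for an identifier)

Corrected query:
SELECT id, name, major FROM students WHERE major = 'CS'

Result:
id | name  | major
---+-------+------
1  | Kate  | CS   
4  | Bob   | CS   
6  | Liam  | CS   
7  | Frank | CS   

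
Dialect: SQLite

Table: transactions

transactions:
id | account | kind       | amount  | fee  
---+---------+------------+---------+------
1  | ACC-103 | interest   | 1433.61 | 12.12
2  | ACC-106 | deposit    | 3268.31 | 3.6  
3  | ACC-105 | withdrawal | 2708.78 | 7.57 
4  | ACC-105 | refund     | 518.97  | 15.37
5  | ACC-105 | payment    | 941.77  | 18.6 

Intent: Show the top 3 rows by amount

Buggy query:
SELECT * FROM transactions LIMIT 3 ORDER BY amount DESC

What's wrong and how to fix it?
Bug: LIMIT must come after ORDER BY

Fix: Swap the clauses: ORDER BY first, then LIMIT

Corrected query:
SELECT * FROM transactions ORDER BY amount DESC LIMIT 3

Result:
id | account | kind       | amount  | fee  
---+---------+------------+---------+------
2  | ACC-106 | deposit    | 3268.31 | 3.6  
3  | ACC-105 | withdrawal | 2708.78 | 7.57 
1  | ACC-103 | interest   | 1433.61 | 12.12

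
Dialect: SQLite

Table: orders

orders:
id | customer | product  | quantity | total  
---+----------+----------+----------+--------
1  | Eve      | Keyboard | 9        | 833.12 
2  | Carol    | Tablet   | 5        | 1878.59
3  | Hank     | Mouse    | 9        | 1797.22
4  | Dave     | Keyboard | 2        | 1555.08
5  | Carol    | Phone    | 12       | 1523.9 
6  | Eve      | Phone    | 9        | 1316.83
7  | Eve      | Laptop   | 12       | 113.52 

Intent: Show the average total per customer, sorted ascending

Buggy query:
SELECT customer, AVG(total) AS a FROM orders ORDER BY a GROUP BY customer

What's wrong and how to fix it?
Bug: GROUP BY must precede ORDER BY

Fix: Move ORDER BY to the end, after GROUP BY

Corrected query:
SELECT customer, AVG(total) AS a FROM orders GROUP BY customer ORDER BY a

Result:
customer | a       
---------+---------
Eve      | 754.49  
Dave     | 1555.08 
Carol    | 1701.245
Hank     | 1797.22 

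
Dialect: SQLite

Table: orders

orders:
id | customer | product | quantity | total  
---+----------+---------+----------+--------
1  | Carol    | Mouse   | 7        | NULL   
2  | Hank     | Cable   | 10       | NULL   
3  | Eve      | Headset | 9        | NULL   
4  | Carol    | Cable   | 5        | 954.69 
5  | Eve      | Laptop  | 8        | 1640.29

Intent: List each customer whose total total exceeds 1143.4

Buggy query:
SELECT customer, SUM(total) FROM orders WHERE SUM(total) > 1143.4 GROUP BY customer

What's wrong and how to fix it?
Bug: SUM(total) is an aggregate, but WHERE filters rows before aggregation

Fix: Use HAVING (which filters groups after aggregation) instead of WHERE

Corrected query:
SELECT customer, SUM(total) FROM orders GROUP BY customer HAVING SUM(total) > 1143.4

Result:
customer | SUM(total)
---------+-----------
Eve      | 1640.29   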